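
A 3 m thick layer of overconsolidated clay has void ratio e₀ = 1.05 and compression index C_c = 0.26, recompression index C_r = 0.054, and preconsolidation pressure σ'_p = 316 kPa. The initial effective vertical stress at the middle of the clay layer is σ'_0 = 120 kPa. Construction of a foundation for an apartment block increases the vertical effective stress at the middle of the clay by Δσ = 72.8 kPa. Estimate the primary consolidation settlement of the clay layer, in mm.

Final effective stress: σ'_f = 120 + 72.8 = 192.8 kPa.
σ'_f = 192.8 ≤ σ'_p = 316 kPa, so the clay remains overconsolidated and only the recompression index applies:
S_c = C_r·H/(1+e₀)·log₁₀(σ'_f/σ'_0) = 0.054×3/2.05×log₁₀(192.8/120)
    = 0.079024 × 0.20593 = 0.01627 m

S_c ≈ 16.3 mm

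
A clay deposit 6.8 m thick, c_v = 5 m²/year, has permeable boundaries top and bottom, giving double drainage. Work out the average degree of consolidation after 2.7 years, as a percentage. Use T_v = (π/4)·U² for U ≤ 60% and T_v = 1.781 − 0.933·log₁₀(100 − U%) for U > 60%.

U ≈ 95.5 %

Drainage path length: H_d = H/2 = 3.4 m (double drainage).
T_v = c_v·t/H_d² = 5×2.7/3.4² = 1.1678.
T_v = 1.1678 corresponds to the U > 60% branch:
U = 1 − 10^((1.781 − T_v)/0.933)/100 = 0.9546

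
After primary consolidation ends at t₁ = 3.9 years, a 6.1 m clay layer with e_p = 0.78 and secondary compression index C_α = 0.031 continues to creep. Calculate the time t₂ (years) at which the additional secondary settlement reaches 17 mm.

S_s = C_α·H/(1+e_p)·log₁₀(t₂/t₁) ⇒ log₁₀(t₂/t₁) = S_s·(1+e_p)/(C_α·H).
log₁₀(t₂/t₁) = 0.017 × (1+0.78) / (0.031×6.1) = 0.16
t₂ = t₁ × 10^0.16 = 3.9 × 1.446 = 5.637 years

t₂ ≈ 5.64 years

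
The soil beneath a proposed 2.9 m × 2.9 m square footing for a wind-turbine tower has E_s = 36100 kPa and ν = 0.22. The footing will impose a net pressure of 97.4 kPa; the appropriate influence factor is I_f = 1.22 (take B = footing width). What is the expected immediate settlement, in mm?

Immediate (elastic) settlement: S_e = q·B·(1−ν²)/E_s · I_f.
S_e = 97.4 × 2.9 × (1 − 0.22²) / 36100 × 1.22
    = 97.4 × 2.9 × 0.9516 / 36100 × 1.22
    = 0.009084 m = 9.084 mm

S_e ≈ 9.08 mm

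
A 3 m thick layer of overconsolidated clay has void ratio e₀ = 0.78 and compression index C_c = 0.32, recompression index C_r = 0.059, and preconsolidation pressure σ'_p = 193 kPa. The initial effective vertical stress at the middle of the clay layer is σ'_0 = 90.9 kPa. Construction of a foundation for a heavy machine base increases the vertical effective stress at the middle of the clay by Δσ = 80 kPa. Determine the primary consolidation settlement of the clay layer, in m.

Final effective stress: σ'_f = 90.9 + 80 = 170.9 kPa.
σ'_f = 170.9 ≤ σ'_p = 193 kPa, so the clay remains overconsolidated and only the recompression index applies:
S_c = C_r·H/(1+e₀)·log₁₀(σ'_f/σ'_0) = 0.059×3/1.78×log₁₀(170.9/90.9)
    = 0.099439 × 0.27418 = 0.02726 m

S_c ≈ 0.0273 m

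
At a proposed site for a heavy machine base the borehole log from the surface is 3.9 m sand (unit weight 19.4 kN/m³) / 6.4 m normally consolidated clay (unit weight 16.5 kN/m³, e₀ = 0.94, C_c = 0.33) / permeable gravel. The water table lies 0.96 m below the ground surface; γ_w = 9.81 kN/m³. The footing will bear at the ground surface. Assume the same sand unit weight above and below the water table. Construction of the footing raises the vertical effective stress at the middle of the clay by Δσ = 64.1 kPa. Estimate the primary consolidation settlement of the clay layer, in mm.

S_c ≈ 313 mm

Mid-depth of clay below the ground surface: z = 3.9 + 6.4/2 = 7.1 m.
Total vertical stress at mid-clay: σ_v = 19.4×3.9 + 16.5×3.2 = 128.46 kPa.
Pore pressure: u = 9.81×(7.1 − 0.96) = 60.233 kPa.
Initial effective stress: σ'_0 = σ_v − u = 128.46 − 60.233 = 68.227 kPa.
Final effective stress: σ'_f = σ'_0 + Δσ = 68.227 + 64.1 = 132.33 kPa.
Normally consolidated clay, so the full stress increment lies on the virgin compression line:
S_c = C_c·H/(1+e₀)·log₁₀(σ'_f/σ'_0) = 0.33×6.4/(1+0.94)×log₁₀(132.33/68.227)
    = 1.0887 × 0.2877 = 0.3132 m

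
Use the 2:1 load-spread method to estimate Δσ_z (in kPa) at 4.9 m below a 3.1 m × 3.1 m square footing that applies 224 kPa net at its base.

Δσ_z ≈ 33.6 kPa

By the 2:1 method the load spreads at 1 horizontal : 2 vertical, so at depth z the loaded area has grown by z in each plan dimension:
Δσ = qBL/((B+z)(L+z)) = 224×3.1×3.1/((3.1+4.9)(3.1+4.9)) = 33.635 kPa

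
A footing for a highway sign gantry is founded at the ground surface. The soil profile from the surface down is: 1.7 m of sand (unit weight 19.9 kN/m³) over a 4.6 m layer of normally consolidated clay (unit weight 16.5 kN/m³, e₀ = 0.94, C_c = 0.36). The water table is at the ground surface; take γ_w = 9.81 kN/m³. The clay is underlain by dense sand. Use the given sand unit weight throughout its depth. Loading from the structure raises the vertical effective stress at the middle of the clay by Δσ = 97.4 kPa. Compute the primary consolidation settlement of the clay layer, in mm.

S_c ≈ 513 mm

Mid-depth of clay below the ground surface: z = 1.7 + 4.6/2 = 4 m.
Total vertical stress at mid-clay: σ_v = 19.9×1.7 + 16.5×2.3 = 71.78 kPa.
Pore pressure: u = 9.81×(4 − 0) = 39.24 kPa.
Initial effective stress: σ'_0 = σ_v − u = 71.78 − 39.24 = 32.54 kPa.
Final effective stress: σ'_f = σ'_0 + Δσ = 32.54 + 97.4 = 129.94 kPa.
Normally consolidated clay, so the full stress increment lies on the virgin compression line:
S_c = C_c·H/(1+e₀)·log₁₀(σ'_f/σ'_0) = 0.36×4.6/(1+0.94)×log₁₀(129.94/32.54)
    = 0.85361 × 0.60133 = 0.5133 m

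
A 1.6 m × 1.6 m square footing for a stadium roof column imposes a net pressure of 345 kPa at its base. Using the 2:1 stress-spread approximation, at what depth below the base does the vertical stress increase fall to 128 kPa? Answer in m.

2:1 spreading — at depth z the loaded area has grown by z in each plan dimension:
qB²/(B+z)² = Δσ_z ⇒ z = B(√(q/Δσ_z) − 1) = 1.6×(√(345/128) − 1) = 1.027 m

z ≈ 1.03 m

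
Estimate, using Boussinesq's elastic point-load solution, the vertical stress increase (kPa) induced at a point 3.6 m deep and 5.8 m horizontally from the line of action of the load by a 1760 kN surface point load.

Boussinesq vertical stress below a point load on an elastic half-space:
Δσ_z = 3P/(2πz²) · [1 + (r/z)²]^(−5/2)
r/z = 5.8/3.6 = 1.6111; [1+(r/z)²]^(−5/2) = 0.040789.
Δσ_z = 3×1760/(2π×3.6²) × 0.040789 = 64.841 × 0.040789 = 2.645 kPa

Δσ_z ≈ 2.64 kPa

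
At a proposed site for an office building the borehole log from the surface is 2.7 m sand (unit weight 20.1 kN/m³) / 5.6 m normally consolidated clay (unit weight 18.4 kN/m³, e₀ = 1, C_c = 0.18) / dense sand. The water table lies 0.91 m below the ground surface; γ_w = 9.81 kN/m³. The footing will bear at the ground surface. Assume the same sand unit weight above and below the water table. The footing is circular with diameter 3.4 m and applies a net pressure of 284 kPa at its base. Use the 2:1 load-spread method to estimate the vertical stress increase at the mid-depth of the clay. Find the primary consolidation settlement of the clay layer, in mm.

S_c ≈ 114 mm

Mid-depth of clay below the ground surface: z = 2.7 + 5.6/2 = 5.5 m.
Total vertical stress at mid-clay: σ_v = 20.1×2.7 + 18.4×2.8 = 105.79 kPa.
Pore pressure: u = 9.81×(5.5 − 0.91) = 45.028 kPa.
Initial effective stress: σ'_0 = σ_v − u = 105.79 − 45.028 = 60.762 kPa.
Stress increase at mid-clay by the 2:1 spreading method:
Δσ ≈ qD²/(D+z)² = 284×3.4²/(3.4+5.5)² = 41.447 kPa
Final effective stress: σ'_f = σ'_0 + Δσ = 60.762 + 41.447 = 102.21 kPa.
Normally consolidated clay, so the full stress increment lies on the virgin compression line:
S_c = C_c·H/(1+e₀)·log₁₀(σ'_f/σ'_0) = 0.18×5.6/(1+1)×log₁₀(102.21/60.762)
    = 0.504 × 0.22586 = 0.1138 m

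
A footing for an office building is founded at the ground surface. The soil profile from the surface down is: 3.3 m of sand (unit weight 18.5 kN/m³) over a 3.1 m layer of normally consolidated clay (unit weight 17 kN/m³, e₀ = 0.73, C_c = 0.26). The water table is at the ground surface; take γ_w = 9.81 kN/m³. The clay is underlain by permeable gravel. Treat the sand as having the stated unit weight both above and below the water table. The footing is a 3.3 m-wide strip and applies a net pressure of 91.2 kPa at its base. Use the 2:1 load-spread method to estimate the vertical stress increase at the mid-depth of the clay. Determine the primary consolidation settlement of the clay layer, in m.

S_c ≈ 0.133 m

Mid-depth of clay below the ground surface: z = 3.3 + 3.1/2 = 4.85 m.
Total vertical stress at mid-clay: σ_v = 18.5×3.3 + 17×1.55 = 87.4 kPa.
Pore pressure: u = 9.81×(4.85 − 0) = 47.578 kPa.
Initial effective stress: σ'_0 = σ_v − u = 87.4 − 47.578 = 39.822 kPa.
Stress increase at mid-clay by the 2:1 spreading method:
Δσ = qB/(B+z) = 91.2×3.3/(3.3+4.85) = 36.928 kPa
Final effective stress: σ'_f = σ'_0 + Δσ = 39.822 + 36.928 = 76.75 kPa.
Normally consolidated clay, so the full stress increment lies on the virgin compression line:
S_c = C_c·H/(1+e₀)·log₁₀(σ'_f/σ'_0) = 0.26×3.1/(1+0.73)×log₁₀(76.75/39.822)
    = 0.4659 × 0.28496 = 0.1328 m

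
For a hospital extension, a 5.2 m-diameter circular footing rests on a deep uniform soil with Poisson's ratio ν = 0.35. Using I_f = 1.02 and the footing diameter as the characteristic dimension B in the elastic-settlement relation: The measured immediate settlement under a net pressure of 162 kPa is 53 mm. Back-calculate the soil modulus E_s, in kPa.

S_e = q·B·(1−ν²)/E_s · I_f  ⇒  E_s = q·B·(1−ν²)·I_f / S_e.
E_s = 162 × 5.2 × 0.8775 × 1.02 / 0.053 = 14230 kPa

E_s ≈ 14200 kPa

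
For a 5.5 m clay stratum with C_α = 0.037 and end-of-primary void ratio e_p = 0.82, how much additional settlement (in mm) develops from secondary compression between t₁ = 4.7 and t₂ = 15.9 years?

Secondary compression: S_s = C_α·H/(1+e_p)·log₁₀(t₂/t₁)
S_s = 0.037×5.5/(1+0.82)×log₁₀(15.9/4.7)
    = 0.1118 × 0.5293 = 0.05918 m

S_s ≈ 59.2 mm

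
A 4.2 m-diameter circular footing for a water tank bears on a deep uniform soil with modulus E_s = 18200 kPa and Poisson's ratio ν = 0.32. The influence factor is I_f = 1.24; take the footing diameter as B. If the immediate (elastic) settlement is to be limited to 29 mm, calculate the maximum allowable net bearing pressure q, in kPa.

q ≈ 113 kPa

S_e = q·B·(1−ν²)/E_s · I_f  ⇒  q = S_e·E_s / (B·(1−ν²)·I_f).
q = 0.029 × 18200 / (4.2 × 0.8976 × 1.24) = 112.9 kPa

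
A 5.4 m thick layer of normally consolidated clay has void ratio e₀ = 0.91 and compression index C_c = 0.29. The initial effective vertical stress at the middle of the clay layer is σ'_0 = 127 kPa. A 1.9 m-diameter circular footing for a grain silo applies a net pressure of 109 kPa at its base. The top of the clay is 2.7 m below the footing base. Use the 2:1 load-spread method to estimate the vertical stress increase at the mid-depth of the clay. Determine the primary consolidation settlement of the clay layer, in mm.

Mid-depth of clay below the footing base: z = 2.7 + 5.4/2 = 5.4 m.
Stress increase at mid-clay by the 2:1 spreading method:
Δσ ≈ qD²/(D+z)² = 109×1.9²/(1.9+5.4)² = 7.3839 kPa
Final effective stress: σ'_f = σ'_0 + Δσ = 127 + 7.3839 = 134.38 kPa.
Normally consolidated clay, so the full stress increment lies on the virgin compression line:
S_c = C_c·H/(1+e₀)·log₁₀(σ'_f/σ'_0) = 0.29×5.4/(1+0.91)×log₁₀(134.38/127)
    = 0.8199 × 0.024531 = 0.02011 m

S_c ≈ 20.1 mm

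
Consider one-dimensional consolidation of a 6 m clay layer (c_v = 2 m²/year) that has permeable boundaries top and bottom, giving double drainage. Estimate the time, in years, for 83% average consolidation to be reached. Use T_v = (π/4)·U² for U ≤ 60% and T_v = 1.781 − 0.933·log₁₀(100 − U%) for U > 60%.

Drainage path length: H_d = H/2 = 3 m (double drainage).
U > 60%: T_v = 1.781 − 0.933·log₁₀(100 − 83) = 0.63299.
t = T_v·H_d²/c_v = 0.63299×3²/2 = 2.848 years.

t ≈ 2.85 years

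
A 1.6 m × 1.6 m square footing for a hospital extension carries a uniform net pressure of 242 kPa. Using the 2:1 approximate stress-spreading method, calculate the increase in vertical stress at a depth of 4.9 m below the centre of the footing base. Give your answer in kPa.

By the 2:1 method the load spreads at 1 horizontal : 2 vertical, so at depth z the loaded area has grown by z in each plan dimension:
Δσ = qBL/((B+z)(L+z)) = 242×1.6×1.6/((1.6+4.9)(1.6+4.9)) = 14.663 kPa

Δσ_z ≈ 14.7 kPa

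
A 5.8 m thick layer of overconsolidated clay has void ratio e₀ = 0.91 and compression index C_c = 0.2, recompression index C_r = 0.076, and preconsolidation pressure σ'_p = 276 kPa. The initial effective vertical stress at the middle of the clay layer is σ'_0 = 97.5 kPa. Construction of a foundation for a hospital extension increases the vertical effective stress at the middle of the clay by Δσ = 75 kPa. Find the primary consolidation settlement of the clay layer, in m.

Final effective stress: σ'_f = 97.5 + 75 = 172.5 kPa.
σ'_f = 172.5 ≤ σ'_p = 276 kPa, so the clay remains overconsolidated and only the recompression index applies:
S_c = C_r·H/(1+e₀)·log₁₀(σ'_f/σ'_0) = 0.076×5.8/1.91×log₁₀(172.5/97.5)
    = 0.23078 × 0.24778 = 0.05718 m

S_c ≈ 0.0572 m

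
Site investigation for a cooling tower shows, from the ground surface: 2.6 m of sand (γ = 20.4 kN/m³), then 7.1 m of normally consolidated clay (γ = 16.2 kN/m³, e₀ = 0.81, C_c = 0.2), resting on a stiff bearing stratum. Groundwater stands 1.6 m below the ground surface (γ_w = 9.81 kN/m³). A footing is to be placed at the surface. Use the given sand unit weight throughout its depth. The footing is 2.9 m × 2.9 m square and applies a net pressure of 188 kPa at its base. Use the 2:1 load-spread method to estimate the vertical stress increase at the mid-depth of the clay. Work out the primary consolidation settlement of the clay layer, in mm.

Mid-depth of clay below the ground surface: z = 2.6 + 7.1/2 = 6.15 m.
Total vertical stress at mid-clay: σ_v = 20.4×2.6 + 16.2×3.55 = 110.55 kPa.
Pore pressure: u = 9.81×(6.15 − 1.6) = 44.636 kPa.
Initial effective stress: σ'_0 = σ_v − u = 110.55 − 44.636 = 65.914 kPa.
Stress increase at mid-clay by the 2:1 spreading method:
Δσ = qBL/((B+z)(L+z)) = 188×2.9×2.9/((2.9+6.15)(2.9+6.15)) = 19.304 kPa
Final effective stress: σ'_f = σ'_0 + Δσ = 65.914 + 19.304 = 85.218 kPa.
Normally consolidated clay, so the full stress increment lies on the virgin compression line:
S_c = C_c·H/(1+e₀)·log₁₀(σ'_f/σ'_0) = 0.2×7.1/(1+0.81)×log₁₀(85.218/65.914)
    = 0.78453 × 0.11155 = 0.08751 m

S_c ≈ 87.5 mm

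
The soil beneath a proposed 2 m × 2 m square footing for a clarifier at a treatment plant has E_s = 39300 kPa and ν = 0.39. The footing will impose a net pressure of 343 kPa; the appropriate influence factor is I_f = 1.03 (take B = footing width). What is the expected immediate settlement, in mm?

S_e ≈ 15.2 mm

Immediate (elastic) settlement: S_e = q·B·(1−ν²)/E_s · I_f.
S_e = 343 × 2 × (1 − 0.39²) / 39300 × 1.03
    = 343 × 2 × 0.8479 / 39300 × 1.03
    = 0.01524 m = 15.24 mm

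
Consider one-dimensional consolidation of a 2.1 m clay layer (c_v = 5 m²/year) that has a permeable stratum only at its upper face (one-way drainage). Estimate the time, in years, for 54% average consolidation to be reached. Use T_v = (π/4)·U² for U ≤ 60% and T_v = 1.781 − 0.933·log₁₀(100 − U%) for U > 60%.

Drainage path length: H_d = H = 2.1 m (single drainage).
U ≤ 60%: T_v = (π/4)·U² = (π/4)×0.54² = 0.22902.
t = T_v·H_d²/c_v = 0.22902×2.1²/5 = 0.202 years.

t ≈ 0.202 years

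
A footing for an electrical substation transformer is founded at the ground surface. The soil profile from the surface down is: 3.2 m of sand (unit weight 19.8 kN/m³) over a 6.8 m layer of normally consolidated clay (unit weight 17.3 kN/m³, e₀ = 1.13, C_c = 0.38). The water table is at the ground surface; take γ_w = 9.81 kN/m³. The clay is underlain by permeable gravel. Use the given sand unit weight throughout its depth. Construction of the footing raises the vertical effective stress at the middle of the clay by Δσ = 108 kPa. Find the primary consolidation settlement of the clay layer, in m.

S_c ≈ 0.557 m

Mid-depth of clay below the ground surface: z = 3.2 + 6.8/2 = 6.6 m.
Total vertical stress at mid-clay: σ_v = 19.8×3.2 + 17.3×3.4 = 122.18 kPa.
Pore pressure: u = 9.81×(6.6 − 0) = 64.746 kPa.
Initial effective stress: σ'_0 = σ_v − u = 122.18 − 64.746 = 57.434 kPa.
Final effective stress: σ'_f = σ'_0 + Δσ = 57.434 + 108 = 165.43 kPa.
Normally consolidated clay, so the full stress increment lies on the virgin compression line:
S_c = C_c·H/(1+e₀)·log₁₀(σ'_f/σ'_0) = 0.38×6.8/(1+1.13)×log₁₀(165.43/57.434)
    = 1.2131 × 0.45945 = 0.5574 m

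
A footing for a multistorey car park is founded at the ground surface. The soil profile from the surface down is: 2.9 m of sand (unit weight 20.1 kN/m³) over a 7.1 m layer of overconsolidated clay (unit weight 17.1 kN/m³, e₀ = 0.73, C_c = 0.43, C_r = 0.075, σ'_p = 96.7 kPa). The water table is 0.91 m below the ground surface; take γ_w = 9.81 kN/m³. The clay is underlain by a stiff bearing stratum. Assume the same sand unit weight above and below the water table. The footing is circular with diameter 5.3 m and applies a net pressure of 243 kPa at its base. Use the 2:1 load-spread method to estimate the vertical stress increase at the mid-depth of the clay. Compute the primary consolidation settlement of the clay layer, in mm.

S_c ≈ 181 mm

Mid-depth of clay below the ground surface: z = 2.9 + 7.1/2 = 6.45 m.
Total vertical stress at mid-clay: σ_v = 20.1×2.9 + 17.1×3.55 = 119 kPa.
Pore pressure: u = 9.81×(6.45 − 0.91) = 54.347 kPa.
Initial effective stress: σ'_0 = σ_v − u = 119 − 54.347 = 64.653 kPa.
Stress increase at mid-clay by the 2:1 spreading method:
Δσ ≈ qD²/(D+z)² = 243×5.3²/(5.3+6.45)² = 49.44 kPa
Final effective stress: σ'_f = 64.653 + 49.44 = 114.09 kPa.
σ'_f = 114.09 > σ'_p = 96.7 kPa, so the stress path crosses the preconsolidation pressure — recompression up to σ'_p, then virgin compression beyond:
S_c = H/(1+e₀)·[C_r·log₁₀(σ'_p/σ'_0) + C_c·log₁₀(σ'_f/σ'_p)]
    = 7.1/1.73 × [0.075×log₁₀(96.7/64.653) + 0.43×log₁₀(114.09/96.7)]
    = 4.104 × [0.013113 + 0.030883] = 0.1806 m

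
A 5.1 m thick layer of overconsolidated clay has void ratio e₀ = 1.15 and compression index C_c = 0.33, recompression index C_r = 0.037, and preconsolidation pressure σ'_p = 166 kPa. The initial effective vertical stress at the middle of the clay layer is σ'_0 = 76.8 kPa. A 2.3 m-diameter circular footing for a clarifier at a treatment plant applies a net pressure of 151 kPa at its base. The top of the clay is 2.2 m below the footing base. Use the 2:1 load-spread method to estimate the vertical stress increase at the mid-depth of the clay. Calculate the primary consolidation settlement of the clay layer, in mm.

S_c ≈ 7.24 mm

Mid-depth of clay below the footing base: z = 2.2 + 5.1/2 = 4.75 m.
Stress increase at mid-clay by the 2:1 spreading method:
Δσ ≈ qD²/(D+z)² = 151×2.3²/(2.3+4.75)² = 16.071 kPa
Final effective stress: σ'_f = 76.8 + 16.071 = 92.871 kPa.
σ'_f = 92.871 ≤ σ'_p = 166 kPa, so the clay remains overconsolidated and only the recompression index applies:
S_c = C_r·H/(1+e₀)·log₁₀(σ'_f/σ'_0) = 0.037×5.1/2.15×log₁₀(92.871/76.8)
    = 0.087768 × 0.082519 = 0.007243 m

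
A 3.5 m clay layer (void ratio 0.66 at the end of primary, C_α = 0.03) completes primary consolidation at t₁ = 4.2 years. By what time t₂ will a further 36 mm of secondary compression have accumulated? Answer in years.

S_s = C_α·H/(1+e_p)·log₁₀(t₂/t₁) ⇒ log₁₀(t₂/t₁) = S_s·(1+e_p)/(C_α·H).
log₁₀(t₂/t₁) = 0.036 × (1+0.66) / (0.03×3.5) = 0.5691
t₂ = t₁ × 10^0.5691 = 4.2 × 3.708 = 15.57 years

t₂ ≈ 15.6 years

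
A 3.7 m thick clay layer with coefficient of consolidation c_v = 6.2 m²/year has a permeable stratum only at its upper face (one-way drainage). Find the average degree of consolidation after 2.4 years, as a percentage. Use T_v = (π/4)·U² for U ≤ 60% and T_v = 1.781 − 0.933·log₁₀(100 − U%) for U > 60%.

U ≈ 94.5 %

Drainage path length: H_d = H = 3.7 m (single drainage).
T_v = c_v·t/H_d² = 6.2×2.4/3.7² = 1.0869.
T_v = 1.0869 corresponds to the U > 60% branch:
U = 1 − 10^((1.781 − T_v)/0.933)/100 = 0.9445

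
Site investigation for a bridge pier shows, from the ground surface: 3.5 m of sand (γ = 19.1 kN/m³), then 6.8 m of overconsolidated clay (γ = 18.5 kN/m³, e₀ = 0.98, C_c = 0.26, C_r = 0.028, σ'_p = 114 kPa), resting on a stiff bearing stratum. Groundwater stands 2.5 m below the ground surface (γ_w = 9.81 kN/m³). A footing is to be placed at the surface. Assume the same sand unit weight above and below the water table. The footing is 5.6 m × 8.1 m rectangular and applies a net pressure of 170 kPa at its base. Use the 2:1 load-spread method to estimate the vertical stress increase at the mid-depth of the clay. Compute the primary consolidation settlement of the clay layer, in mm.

Mid-depth of clay below the ground surface: z = 3.5 + 6.8/2 = 6.9 m.
Total vertical stress at mid-clay: σ_v = 19.1×3.5 + 18.5×3.4 = 129.75 kPa.
Pore pressure: u = 9.81×(6.9 − 2.5) = 43.164 kPa.
Initial effective stress: σ'_0 = σ_v − u = 129.75 − 43.164 = 86.586 kPa.
Stress increase at mid-clay by the 2:1 spreading method:
Δσ = qBL/((B+z)(L+z)) = 170×5.6×8.1/((5.6+6.9)(8.1+6.9)) = 41.126 kPa
Final effective stress: σ'_f = 86.586 + 41.126 = 127.71 kPa.
σ'_f = 127.71 > σ'_p = 114 kPa, so the stress path crosses the preconsolidation pressure — recompression up to σ'_p, then virgin compression beyond:
S_c = H/(1+e₀)·[C_r·log₁₀(σ'_p/σ'_0) + C_c·log₁₀(σ'_f/σ'_p)]
    = 6.8/1.98 × [0.028×log₁₀(114/86.586) + 0.26×log₁₀(127.71/114)]
    = 3.4343 × [0.0033448 + 0.012823] = 0.05553 m

S_c ≈ 55.5 mm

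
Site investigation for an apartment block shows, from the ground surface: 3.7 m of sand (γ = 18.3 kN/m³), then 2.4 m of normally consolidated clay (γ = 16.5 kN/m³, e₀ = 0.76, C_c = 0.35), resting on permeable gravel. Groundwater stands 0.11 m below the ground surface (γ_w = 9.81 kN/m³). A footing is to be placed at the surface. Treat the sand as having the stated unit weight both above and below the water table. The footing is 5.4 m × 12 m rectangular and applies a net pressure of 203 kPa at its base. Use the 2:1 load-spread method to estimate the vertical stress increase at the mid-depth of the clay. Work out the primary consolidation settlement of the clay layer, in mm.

S_c ≈ 218 mm

Mid-depth of clay below the ground surface: z = 3.7 + 2.4/2 = 4.9 m.
Total vertical stress at mid-clay: σ_v = 18.3×3.7 + 16.5×1.2 = 87.51 kPa.
Pore pressure: u = 9.81×(4.9 − 0.11) = 46.99 kPa.
Initial effective stress: σ'_0 = σ_v − u = 87.51 − 46.99 = 40.52 kPa.
Stress increase at mid-clay by the 2:1 spreading method:
Δσ = qBL/((B+z)(L+z)) = 203×5.4×12/((5.4+4.9)(12+4.9)) = 75.57 kPa
Final effective stress: σ'_f = σ'_0 + Δσ = 40.52 + 75.57 = 116.09 kPa.
Normally consolidated clay, so the full stress increment lies on the virgin compression line:
S_c = C_c·H/(1+e₀)·log₁₀(σ'_f/σ'_0) = 0.35×2.4/(1+0.76)×log₁₀(116.09/40.52)
    = 0.47727 × 0.45713 = 0.2182 m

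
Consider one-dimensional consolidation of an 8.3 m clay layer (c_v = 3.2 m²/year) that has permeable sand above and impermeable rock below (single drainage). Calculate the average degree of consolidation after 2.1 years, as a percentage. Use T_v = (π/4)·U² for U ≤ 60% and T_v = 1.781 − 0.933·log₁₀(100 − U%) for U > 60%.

U ≈ 35.2 %

Drainage path length: H_d = H = 8.3 m (single drainage).
T_v = c_v·t/H_d² = 3.2×2.1/8.3² = 0.097547.
T_v = 0.097547 corresponds to the U ≤ 60% branch:
U = √(4T_v/π) = 0.3524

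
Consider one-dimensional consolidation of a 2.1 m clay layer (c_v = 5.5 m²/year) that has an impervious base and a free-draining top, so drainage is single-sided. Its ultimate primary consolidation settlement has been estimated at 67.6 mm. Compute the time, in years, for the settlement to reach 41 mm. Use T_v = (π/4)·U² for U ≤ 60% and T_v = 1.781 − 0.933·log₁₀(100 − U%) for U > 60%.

Drainage path length: H_d = H = 2.1 m (single drainage).
U = S(t)/S_ult = 41/67.6 = 0.6065.
U > 60%: T_v = 1.781 − 0.933·log₁₀(100 − 60.651) = 0.29293.
t = T_v·H_d²/c_v = 0.29293×2.1²/5.5 = 0.2349 years.

t ≈ 0.235 years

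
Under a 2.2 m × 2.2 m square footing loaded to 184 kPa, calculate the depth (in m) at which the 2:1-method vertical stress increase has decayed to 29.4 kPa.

2:1 spreading — at depth z the loaded area has grown by z in each plan dimension:
qB²/(B+z)² = Δσ_z ⇒ z = B(√(q/Δσ_z) − 1) = 2.2×(√(184/29.4) − 1) = 3.304 m

z ≈ 3.3 m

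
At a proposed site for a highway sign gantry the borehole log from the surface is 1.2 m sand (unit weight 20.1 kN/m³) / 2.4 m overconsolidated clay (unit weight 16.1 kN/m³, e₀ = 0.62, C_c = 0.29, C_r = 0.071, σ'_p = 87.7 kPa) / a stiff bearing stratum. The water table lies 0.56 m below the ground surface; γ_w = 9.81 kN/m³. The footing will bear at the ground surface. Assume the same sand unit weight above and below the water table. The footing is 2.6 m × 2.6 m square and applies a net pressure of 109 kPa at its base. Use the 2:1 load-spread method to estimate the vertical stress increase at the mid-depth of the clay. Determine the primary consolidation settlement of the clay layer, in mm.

S_c ≈ 35.2 mm

Mid-depth of clay below the ground surface: z = 1.2 + 2.4/2 = 2.4 m.
Total vertical stress at mid-clay: σ_v = 20.1×1.2 + 16.1×1.2 = 43.44 kPa.
Pore pressure: u = 9.81×(2.4 − 0.56) = 18.05 kPa.
Initial effective stress: σ'_0 = σ_v − u = 43.44 − 18.05 = 25.39 kPa.
Stress increase at mid-clay by the 2:1 spreading method:
Δσ = qBL/((B+z)(L+z)) = 109×2.6×2.6/((2.6+2.4)(2.6+2.4)) = 29.474 kPa
Final effective stress: σ'_f = 25.39 + 29.474 = 54.864 kPa.
σ'_f = 54.864 ≤ σ'_p = 87.7 kPa, so the clay remains overconsolidated and only the recompression index applies:
S_c = C_r·H/(1+e₀)·log₁₀(σ'_f/σ'_0) = 0.071×2.4/1.62×log₁₀(54.864/25.39)
    = 0.10519 × 0.33462 = 0.0352 m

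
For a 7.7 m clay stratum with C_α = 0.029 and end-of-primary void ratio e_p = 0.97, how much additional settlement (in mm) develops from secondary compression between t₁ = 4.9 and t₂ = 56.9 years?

Secondary compression: S_s = C_α·H/(1+e_p)·log₁₀(t₂/t₁)
S_s = 0.029×7.7/(1+0.97)×log₁₀(56.9/4.9)
    = 0.1134 × 1.065 = 0.1207 m

S_s ≈ 121 mm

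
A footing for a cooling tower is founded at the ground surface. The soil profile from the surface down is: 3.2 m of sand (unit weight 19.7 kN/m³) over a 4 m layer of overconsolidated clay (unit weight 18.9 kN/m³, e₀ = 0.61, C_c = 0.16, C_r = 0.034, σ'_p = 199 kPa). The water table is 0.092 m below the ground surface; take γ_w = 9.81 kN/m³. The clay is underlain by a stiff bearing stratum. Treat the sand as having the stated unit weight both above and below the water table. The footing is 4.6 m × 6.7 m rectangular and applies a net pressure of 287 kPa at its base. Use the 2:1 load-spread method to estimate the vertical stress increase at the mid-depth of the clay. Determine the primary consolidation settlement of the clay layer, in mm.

Mid-depth of clay below the ground surface: z = 3.2 + 4/2 = 5.2 m.
Total vertical stress at mid-clay: σ_v = 19.7×3.2 + 18.9×2 = 100.84 kPa.
Pore pressure: u = 9.81×(5.2 − 0.092) = 50.109 kPa.
Initial effective stress: σ'_0 = σ_v − u = 100.84 − 50.109 = 50.731 kPa.
Stress increase at mid-clay by the 2:1 spreading method:
Δσ = qBL/((B+z)(L+z)) = 287×4.6×6.7/((4.6+5.2)(6.7+5.2)) = 75.848 kPa
Final effective stress: σ'_f = 50.731 + 75.848 = 126.58 kPa.
σ'_f = 126.58 ≤ σ'_p = 199 kPa, so the clay remains overconsolidated and only the recompression index applies:
S_c = C_r·H/(1+e₀)·log₁₀(σ'_f/σ'_0) = 0.034×4/1.61×log₁₀(126.58/50.731)
    = 0.084473 × 0.39709 = 0.03354 m

S_c ≈ 33.5 mm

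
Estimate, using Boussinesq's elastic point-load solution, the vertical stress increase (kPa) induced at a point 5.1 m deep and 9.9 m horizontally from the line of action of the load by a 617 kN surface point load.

Boussinesq vertical stress below a point load on an elastic half-space:
Δσ_z = 3P/(2πz²) · [1 + (r/z)²]^(−5/2)
r/z = 9.9/5.1 = 1.9412; [1+(r/z)²]^(−5/2) = 0.020143.
Δσ_z = 3×617/(2π×5.1²) × 0.020143 = 11.326 × 0.020143 = 0.2281 kPa

Δσ_z ≈ 0.228 kPa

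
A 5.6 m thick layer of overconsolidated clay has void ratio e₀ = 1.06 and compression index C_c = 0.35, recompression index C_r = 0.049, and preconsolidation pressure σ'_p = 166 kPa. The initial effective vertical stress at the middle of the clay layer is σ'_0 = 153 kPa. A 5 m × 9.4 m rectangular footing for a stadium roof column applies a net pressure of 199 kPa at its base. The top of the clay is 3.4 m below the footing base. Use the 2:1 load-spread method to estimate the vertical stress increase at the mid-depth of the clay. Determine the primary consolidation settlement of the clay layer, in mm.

S_c ≈ 95 mm

Mid-depth of clay below the footing base: z = 3.4 + 5.6/2 = 6.2 m.
Stress increase at mid-clay by the 2:1 spreading method:
Δσ = qBL/((B+z)(L+z)) = 199×5×9.4/((5+6.2)(9.4+6.2)) = 53.531 kPa
Final effective stress: σ'_f = 153 + 53.531 = 206.53 kPa.
σ'_f = 206.53 > σ'_p = 166 kPa, so the stress path crosses the preconsolidation pressure — recompression up to σ'_p, then virgin compression beyond:
S_c = H/(1+e₀)·[C_r·log₁₀(σ'_p/σ'_0) + C_c·log₁₀(σ'_f/σ'_p)]
    = 5.6/2.06 × [0.049×log₁₀(166/153) + 0.35×log₁₀(206.53/166)]
    = 2.7184 × [0.0017354 + 0.033206] = 0.09498 m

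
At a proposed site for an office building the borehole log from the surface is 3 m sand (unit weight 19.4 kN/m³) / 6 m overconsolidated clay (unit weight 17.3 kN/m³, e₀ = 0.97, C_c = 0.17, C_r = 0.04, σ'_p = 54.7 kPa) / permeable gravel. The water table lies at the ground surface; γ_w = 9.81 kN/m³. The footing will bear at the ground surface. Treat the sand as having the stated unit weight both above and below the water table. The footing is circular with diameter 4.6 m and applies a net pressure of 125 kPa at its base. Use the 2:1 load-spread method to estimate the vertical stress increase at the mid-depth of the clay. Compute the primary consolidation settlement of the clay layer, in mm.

S_c ≈ 73.8 mm

Mid-depth of clay below the ground surface: z = 3 + 6/2 = 6 m.
Total vertical stress at mid-clay: σ_v = 19.4×3 + 17.3×3 = 110.1 kPa.
Pore pressure: u = 9.81×(6 − 0) = 58.86 kPa.
Initial effective stress: σ'_0 = σ_v − u = 110.1 − 58.86 = 51.24 kPa.
Stress increase at mid-clay by the 2:1 spreading method:
Δσ ≈ qD²/(D+z)² = 125×4.6²/(4.6+6)² = 23.54 kPa
Final effective stress: σ'_f = 51.24 + 23.54 = 74.78 kPa.
σ'_f = 74.78 > σ'_p = 54.7 kPa, so the stress path crosses the preconsolidation pressure — recompression up to σ'_p, then virgin compression beyond:
S_c = H/(1+e₀)·[C_r·log₁₀(σ'_p/σ'_0) + C_c·log₁₀(σ'_f/σ'_p)]
    = 6/1.97 × [0.04×log₁₀(54.7/51.24) + 0.17×log₁₀(74.78/54.7)]
    = 3.0457 × [0.0011351 + 0.023086] = 0.07377 m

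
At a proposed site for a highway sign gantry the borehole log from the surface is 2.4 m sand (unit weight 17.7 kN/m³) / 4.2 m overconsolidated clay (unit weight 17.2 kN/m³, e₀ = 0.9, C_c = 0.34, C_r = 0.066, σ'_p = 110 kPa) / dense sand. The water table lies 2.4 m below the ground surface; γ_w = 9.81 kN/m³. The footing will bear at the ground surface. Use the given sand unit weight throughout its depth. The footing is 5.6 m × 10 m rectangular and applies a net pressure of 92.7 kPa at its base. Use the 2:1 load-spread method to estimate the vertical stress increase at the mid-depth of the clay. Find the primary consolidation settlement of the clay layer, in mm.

S_c ≈ 30.2 mm

Mid-depth of clay below the ground surface: z = 2.4 + 4.2/2 = 4.5 m.
Total vertical stress at mid-clay: σ_v = 17.7×2.4 + 17.2×2.1 = 78.6 kPa.
Pore pressure: u = 9.81×(4.5 − 2.4) = 20.601 kPa.
Initial effective stress: σ'_0 = σ_v − u = 78.6 − 20.601 = 57.999 kPa.
Stress increase at mid-clay by the 2:1 spreading method:
Δσ = qBL/((B+z)(L+z)) = 92.7×5.6×10/((5.6+4.5)(10+4.5)) = 35.447 kPa
Final effective stress: σ'_f = 57.999 + 35.447 = 93.446 kPa.
σ'_f = 93.446 ≤ σ'_p = 110 kPa, so the clay remains overconsolidated and only the recompression index applies:
S_c = C_r·H/(1+e₀)·log₁₀(σ'_f/σ'_0) = 0.066×4.2/1.9×log₁₀(93.446/57.999)
    = 0.14589 × 0.20714 = 0.03022 m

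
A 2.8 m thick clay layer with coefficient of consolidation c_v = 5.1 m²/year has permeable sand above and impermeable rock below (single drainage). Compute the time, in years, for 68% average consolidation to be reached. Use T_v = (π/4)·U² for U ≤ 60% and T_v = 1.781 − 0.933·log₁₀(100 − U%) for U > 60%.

t ≈ 0.579 years

Drainage path length: H_d = H = 2.8 m (single drainage).
U > 60%: T_v = 1.781 − 0.933·log₁₀(100 − 68) = 0.3767.
t = T_v·H_d²/c_v = 0.3767×2.8²/5.1 = 0.5791 years.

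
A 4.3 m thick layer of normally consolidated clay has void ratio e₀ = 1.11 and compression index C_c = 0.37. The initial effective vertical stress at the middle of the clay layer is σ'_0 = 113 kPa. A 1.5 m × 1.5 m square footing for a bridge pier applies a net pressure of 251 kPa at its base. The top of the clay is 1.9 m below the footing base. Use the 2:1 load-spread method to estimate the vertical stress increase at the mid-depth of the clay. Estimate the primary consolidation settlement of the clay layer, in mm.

S_c ≈ 49.3 mm

Mid-depth of clay below the footing base: z = 1.9 + 4.3/2 = 4.05 m.
Stress increase at mid-clay by the 2:1 spreading method:
Δσ = qBL/((B+z)(L+z)) = 251×1.5×1.5/((1.5+4.05)(1.5+4.05)) = 18.335 kPa
Final effective stress: σ'_f = σ'_0 + Δσ = 113 + 18.335 = 131.34 kPa.
Normally consolidated clay, so the full stress increment lies on the virgin compression line:
S_c = C_c·H/(1+e₀)·log₁₀(σ'_f/σ'_0) = 0.37×4.3/(1+1.11)×log₁₀(131.34/113)
    = 0.75403 × 0.065319 = 0.04925 m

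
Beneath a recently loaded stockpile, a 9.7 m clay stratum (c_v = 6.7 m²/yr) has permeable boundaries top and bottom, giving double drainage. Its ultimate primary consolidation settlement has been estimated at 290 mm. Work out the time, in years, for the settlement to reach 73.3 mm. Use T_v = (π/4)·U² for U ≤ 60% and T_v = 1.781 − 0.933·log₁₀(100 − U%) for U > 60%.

Drainage path length: H_d = H/2 = 4.85 m (double drainage).
U = S(t)/S_ult = 73.3/290 = 0.2528.
U ≤ 60%: T_v = (π/4)·U² = (π/4)×0.25276² = 0.050177.
t = T_v·H_d²/c_v = 0.050177×4.85²/6.7 = 0.1762 years.

t ≈ 0.176 years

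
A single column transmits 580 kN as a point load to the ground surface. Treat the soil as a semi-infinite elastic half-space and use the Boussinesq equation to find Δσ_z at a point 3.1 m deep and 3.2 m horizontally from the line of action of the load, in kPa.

Boussinesq vertical stress below a point load on an elastic half-space:
Δσ_z = 3P/(2πz²) · [1 + (r/z)²]^(−5/2)
r/z = 3.2/3.1 = 1.0323; [1+(r/z)²]^(−5/2) = 0.16308.
Δσ_z = 3×580/(2π×3.1²) × 0.16308 = 28.817 × 0.16308 = 4.699 kPa

Δσ_z ≈ 4.7 kPa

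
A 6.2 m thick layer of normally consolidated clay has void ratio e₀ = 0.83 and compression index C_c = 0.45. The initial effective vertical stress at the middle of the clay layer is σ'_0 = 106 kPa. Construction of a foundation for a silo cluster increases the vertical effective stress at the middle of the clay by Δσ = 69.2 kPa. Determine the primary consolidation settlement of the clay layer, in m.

Final effective stress: σ'_f = σ'_0 + Δσ = 106 + 69.2 = 175.2 kPa.
Normally consolidated clay, so the full stress increment lies on the virgin compression line:
S_c = C_c·H/(1+e₀)·log₁₀(σ'_f/σ'_0) = 0.45×6.2/(1+0.83)×log₁₀(175.2/106)
    = 1.5246 × 0.21823 = 0.3327 m

S_c ≈ 0.333 m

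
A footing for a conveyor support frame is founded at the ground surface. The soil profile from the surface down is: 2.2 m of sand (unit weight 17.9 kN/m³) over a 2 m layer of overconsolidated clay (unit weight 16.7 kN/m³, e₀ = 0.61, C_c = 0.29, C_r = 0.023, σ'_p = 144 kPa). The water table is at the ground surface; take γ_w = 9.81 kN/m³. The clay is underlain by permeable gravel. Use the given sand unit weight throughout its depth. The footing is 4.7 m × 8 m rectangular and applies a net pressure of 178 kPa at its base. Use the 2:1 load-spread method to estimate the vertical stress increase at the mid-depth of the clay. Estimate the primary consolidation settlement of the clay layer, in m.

Mid-depth of clay below the ground surface: z = 2.2 + 2/2 = 3.2 m.
Total vertical stress at mid-clay: σ_v = 17.9×2.2 + 16.7×1 = 56.08 kPa.
Pore pressure: u = 9.81×(3.2 − 0) = 31.392 kPa.
Initial effective stress: σ'_0 = σ_v − u = 56.08 − 31.392 = 24.688 kPa.
Stress increase at mid-clay by the 2:1 spreading method:
Δσ = qBL/((B+z)(L+z)) = 178×4.7×8/((4.7+3.2)(8+3.2)) = 75.642 kPa
Final effective stress: σ'_f = 24.688 + 75.642 = 100.33 kPa.
σ'_f = 100.33 ≤ σ'_p = 144 kPa, so the clay remains overconsolidated and only the recompression index applies:
S_c = C_r·H/(1+e₀)·log₁₀(σ'_f/σ'_0) = 0.023×2/1.61×log₁₀(100.33/24.688)
    = 0.028571 × 0.60894 = 0.0174 m

S_c ≈ 0.0174 m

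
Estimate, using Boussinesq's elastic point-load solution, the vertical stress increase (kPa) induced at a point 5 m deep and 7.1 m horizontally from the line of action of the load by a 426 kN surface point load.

Δσ_z ≈ 0.515 kPa

Boussinesq vertical stress below a point load on an elastic half-space:
Δσ_z = 3P/(2πz²) · [1 + (r/z)²]^(−5/2)
r/z = 7.1/5 = 1.42; [1+(r/z)²]^(−5/2) = 0.063282.
Δσ_z = 3×426/(2π×5²) × 0.063282 = 8.136 × 0.063282 = 0.5149 kPa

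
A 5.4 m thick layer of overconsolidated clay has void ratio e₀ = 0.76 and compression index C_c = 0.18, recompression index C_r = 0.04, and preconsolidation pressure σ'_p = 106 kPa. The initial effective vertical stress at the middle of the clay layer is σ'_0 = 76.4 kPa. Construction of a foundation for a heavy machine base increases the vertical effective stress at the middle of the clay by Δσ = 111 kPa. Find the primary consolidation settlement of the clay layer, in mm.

Final effective stress: σ'_f = 76.4 + 111 = 187.4 kPa.
σ'_f = 187.4 > σ'_p = 106 kPa, so the stress path crosses the preconsolidation pressure — recompression up to σ'_p, then virgin compression beyond:
S_c = H/(1+e₀)·[C_r·log₁₀(σ'_p/σ'_0) + C_c·log₁₀(σ'_f/σ'_p)]
    = 5.4/1.76 × [0.04×log₁₀(106/76.4) + 0.18×log₁₀(187.4/106)]
    = 3.0682 × [0.0056885 + 0.044543] = 0.1541 m

S_c ≈ 154 mm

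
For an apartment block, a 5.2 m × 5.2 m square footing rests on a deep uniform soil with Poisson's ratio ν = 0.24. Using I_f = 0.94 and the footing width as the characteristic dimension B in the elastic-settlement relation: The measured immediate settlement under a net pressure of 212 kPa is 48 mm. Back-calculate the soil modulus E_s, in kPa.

S_e = q·B·(1−ν²)/E_s · I_f  ⇒  E_s = q·B·(1−ν²)·I_f / S_e.
E_s = 212 × 5.2 × 0.9424 × 0.94 / 0.048 = 20350 kPa

E_s ≈ 20300 kPa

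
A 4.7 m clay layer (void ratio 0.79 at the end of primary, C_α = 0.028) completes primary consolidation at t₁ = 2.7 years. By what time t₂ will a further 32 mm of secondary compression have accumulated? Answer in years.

t₂ ≈ 7.36 years

S_s = C_α·H/(1+e_p)·log₁₀(t₂/t₁) ⇒ log₁₀(t₂/t₁) = S_s·(1+e_p)/(C_α·H).
log₁₀(t₂/t₁) = 0.032 × (1+0.79) / (0.028×4.7) = 0.4353
t₂ = t₁ × 10^0.4353 = 2.7 × 2.724 = 7.356 years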